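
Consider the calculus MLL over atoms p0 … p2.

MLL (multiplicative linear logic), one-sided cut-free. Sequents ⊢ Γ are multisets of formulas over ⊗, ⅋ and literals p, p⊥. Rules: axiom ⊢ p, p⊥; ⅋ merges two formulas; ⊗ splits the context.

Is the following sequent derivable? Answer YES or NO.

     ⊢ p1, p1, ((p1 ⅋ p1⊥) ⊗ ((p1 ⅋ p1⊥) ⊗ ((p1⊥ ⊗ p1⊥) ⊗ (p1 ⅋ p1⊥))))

Proof tree:
[⊗]  ⊢ p1, p1, ((p1 ⅋ p1⊥) ⊗ ((p1 ⅋ p1⊥) ⊗ ((p1⊥ ⊗ p1⊥) ⊗ (p1 ⅋ p1⊥))))
  [⅋]  ⊢ (p1 ⅋ p1⊥)
    [Ax]  ⊢ p1, p1⊥
  [⊗]  ⊢ p1, p1, ((p1 ⅋ p1⊥) ⊗ ((p1⊥ ⊗ p1⊥) ⊗ (p1 ⅋ p1⊥)))
    [⅋]  ⊢ (p1 ⅋ p1⊥)
      [Ax]  ⊢ p1, p1⊥
    [⊗]  ⊢ p1, p1, ((p1⊥ ⊗ p1⊥) ⊗ (p1 ⅋ p1⊥))
      [⊗]  ⊢ p1, p1, (p1⊥ ⊗ p1⊥)
        [Ax]  ⊢ p1, p1⊥
        [Ax]  ⊢ p1, p1⊥
      [⅋]  ⊢ (p1 ⅋ p1⊥)
        [Ax]  ⊢ p1, p1⊥

Result: YES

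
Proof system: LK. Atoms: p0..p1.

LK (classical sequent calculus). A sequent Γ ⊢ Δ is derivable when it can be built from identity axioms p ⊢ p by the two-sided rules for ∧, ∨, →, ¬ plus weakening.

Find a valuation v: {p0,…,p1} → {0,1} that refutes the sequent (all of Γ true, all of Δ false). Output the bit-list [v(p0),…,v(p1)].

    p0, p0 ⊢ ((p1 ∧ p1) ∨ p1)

Enumerate valuations to refute Γ ⊢ Δ:
  v=00: Γ:[p0=F, p0=F] Δ:[((p1 ∧ p1) ∨ p1)=F] refutes=False
  v=01: Γ:[p0=F, p0=F] Δ:[((p1 ∧ p1) ∨ p1)=T] refutes=False
  v=10: Γ:[p0=T, p0=T] Δ:[((p1 ∧ p1) ∨ p1)=F] refutes=True  ← countermodel

Result: [1, 0]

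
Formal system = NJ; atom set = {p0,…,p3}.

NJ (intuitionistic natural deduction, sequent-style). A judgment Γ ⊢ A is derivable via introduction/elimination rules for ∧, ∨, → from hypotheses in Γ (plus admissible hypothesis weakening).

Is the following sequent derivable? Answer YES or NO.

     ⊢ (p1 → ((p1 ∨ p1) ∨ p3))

Derivation trace:
[→I]  ⊢ (p1 → ((p1 ∨ p1) ∨ p3))
  [∨I₁] p1 ⊢ ((p1 ∨ p1) ∨ p3)
    [∨I₂] p1 ⊢ (p1 ∨ p1)
      [Ax] p1 ⊢ p1

Result: YES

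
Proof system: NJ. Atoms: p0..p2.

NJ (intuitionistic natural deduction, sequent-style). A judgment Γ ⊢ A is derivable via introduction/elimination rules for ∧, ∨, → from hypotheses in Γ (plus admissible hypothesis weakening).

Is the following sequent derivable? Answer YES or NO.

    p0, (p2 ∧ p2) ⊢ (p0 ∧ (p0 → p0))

Derivation trace:
[Wk] p0, (p2 ∧ p2) ⊢ (p0 ∧ (p0 → p0))
  [∧I] p0 ⊢ (p0 ∧ (p0 → p0))
    [Ax] p0 ⊢ p0
    [→I]  ⊢ (p0 → p0)
      [Ax] p0 ⊢ p0

Result: YES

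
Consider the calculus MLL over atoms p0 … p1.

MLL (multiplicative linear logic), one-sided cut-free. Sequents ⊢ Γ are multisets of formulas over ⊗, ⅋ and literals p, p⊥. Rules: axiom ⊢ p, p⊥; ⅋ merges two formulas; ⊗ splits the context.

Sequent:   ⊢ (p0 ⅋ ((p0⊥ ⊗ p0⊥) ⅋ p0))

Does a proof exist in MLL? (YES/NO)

Derivation (root first):
[⅋]  ⊢ (p0 ⅋ ((p0⊥ ⊗ p0⊥) ⅋ p0))
  [⅋]  ⊢ p0, ((p0⊥ ⊗ p0⊥) ⅋ p0)
    [⊗]  ⊢ p0, p0, (p0⊥ ⊗ p0⊥)
      [Ax]  ⊢ p0, p0⊥
      [Ax]  ⊢ p0, p0⊥

Result: YES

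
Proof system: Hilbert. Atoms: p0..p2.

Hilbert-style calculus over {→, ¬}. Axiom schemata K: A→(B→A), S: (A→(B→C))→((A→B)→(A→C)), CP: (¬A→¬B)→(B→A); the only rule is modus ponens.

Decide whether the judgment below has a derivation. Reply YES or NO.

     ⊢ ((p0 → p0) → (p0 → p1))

Enumerate valuations to refute Γ ⊢ Δ:
  v=000: Γ:[] Δ:[((p0 → p0) → (p0 → p1))=T] refutes=False
  v=001: Γ:[] Δ:[((p0 → p0) → (p0 → p1))=T] refutes=False
  v=010: Γ:[] Δ:[((p0 → p0) → (p0 → p1))=T] refutes=False
  v=011: Γ:[] Δ:[((p0 → p0) → (p0 → p1))=T] refutes=False
  v=100: Γ:[] Δ:[((p0 → p0) → (p0 → p1))=F] refutes=True  ← countermodel

Result: NO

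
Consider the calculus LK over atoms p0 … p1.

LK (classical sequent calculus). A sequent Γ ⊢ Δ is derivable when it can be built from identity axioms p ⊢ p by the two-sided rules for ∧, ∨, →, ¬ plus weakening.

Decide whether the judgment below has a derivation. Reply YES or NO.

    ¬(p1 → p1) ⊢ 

Proof tree:
[¬L] ¬(p1 → p1) ⊢ 
  [→R]  ⊢ (p1 → p1)
    [Ax] p1 ⊢ p1

Result: YES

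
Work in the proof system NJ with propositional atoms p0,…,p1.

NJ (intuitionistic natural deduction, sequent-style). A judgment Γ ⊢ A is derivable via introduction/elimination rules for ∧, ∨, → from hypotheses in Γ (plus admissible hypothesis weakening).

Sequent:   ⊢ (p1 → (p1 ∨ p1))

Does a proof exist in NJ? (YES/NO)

Proof tree:
[→I]  ⊢ (p1 → (p1 ∨ p1))
  [∨I₁] p1 ⊢ (p1 ∨ p1)
    [Ax] p1 ⊢ p1

Result: YES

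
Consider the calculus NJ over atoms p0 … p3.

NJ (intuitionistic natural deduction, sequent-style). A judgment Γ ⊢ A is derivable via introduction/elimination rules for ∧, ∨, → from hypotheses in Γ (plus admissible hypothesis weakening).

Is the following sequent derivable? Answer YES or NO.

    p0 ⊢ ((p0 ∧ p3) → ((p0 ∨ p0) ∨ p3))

Derivation (root first):
[→I] p0 ⊢ ((p0 ∧ p3) → ((p0 ∨ p0) ∨ p3))
  [∨I₁] p0, (p0 ∧ p3) ⊢ ((p0 ∨ p0) ∨ p3)
    [Wk] p0, (p0 ∧ p3) ⊢ (p0 ∨ p0)
      [∨I₁] p0 ⊢ (p0 ∨ p0)
        [Ax] p0 ⊢ p0

Result: YES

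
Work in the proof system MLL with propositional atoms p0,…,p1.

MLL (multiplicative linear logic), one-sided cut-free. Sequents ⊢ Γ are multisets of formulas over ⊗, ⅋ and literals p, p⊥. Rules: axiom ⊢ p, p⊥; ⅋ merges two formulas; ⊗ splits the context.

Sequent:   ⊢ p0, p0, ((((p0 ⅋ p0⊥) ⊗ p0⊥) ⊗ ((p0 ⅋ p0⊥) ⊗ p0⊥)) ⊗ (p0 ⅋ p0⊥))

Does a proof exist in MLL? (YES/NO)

Proof tree:
[⊗]  ⊢ p0, p0, ((((p0 ⅋ p0⊥) ⊗ p0⊥) ⊗ ((p0 ⅋ p0⊥) ⊗ p0⊥)) ⊗ (p0 ⅋ p0⊥))
  [⊗]  ⊢ p0, p0, (((p0 ⅋ p0⊥) ⊗ p0⊥) ⊗ ((p0 ⅋ p0⊥) ⊗ p0⊥))
    [⊗]  ⊢ p0, ((p0 ⅋ p0⊥) ⊗ p0⊥)
      [⅋]  ⊢ (p0 ⅋ p0⊥)
        [Ax]  ⊢ p0, p0⊥
      [Ax]  ⊢ p0, p0⊥
    [⊗]  ⊢ p0, ((p0 ⅋ p0⊥) ⊗ p0⊥)
      [⅋]  ⊢ (p0 ⅋ p0⊥)
        [Ax]  ⊢ p0, p0⊥
      [Ax]  ⊢ p0, p0⊥
  [⅋]  ⊢ (p0 ⅋ p0⊥)
    [Ax]  ⊢ p0, p0⊥

Result: YES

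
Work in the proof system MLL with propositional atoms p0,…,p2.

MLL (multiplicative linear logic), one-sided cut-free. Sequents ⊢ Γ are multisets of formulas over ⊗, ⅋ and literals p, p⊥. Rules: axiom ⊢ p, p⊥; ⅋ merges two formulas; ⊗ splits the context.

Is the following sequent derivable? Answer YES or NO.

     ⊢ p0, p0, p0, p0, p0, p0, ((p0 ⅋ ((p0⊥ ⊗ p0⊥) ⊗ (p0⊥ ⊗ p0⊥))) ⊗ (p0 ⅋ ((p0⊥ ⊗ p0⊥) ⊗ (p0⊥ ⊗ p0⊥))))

Derivation (root first):
[⊗]  ⊢ p0, p0, p0, p0, p0, p0, ((p0 ⅋ ((p0⊥ ⊗ p0⊥) ⊗ (p0⊥ ⊗ p0⊥))) ⊗ (p0 ⅋ ((p0⊥ ⊗ p0⊥) ⊗ (p0⊥ ⊗ p0⊥))))
  [⅋]  ⊢ p0, p0, p0, (p0 ⅋ ((p0⊥ ⊗ p0⊥) ⊗ (p0⊥ ⊗ p0⊥)))
    [⊗]  ⊢ p0, p0, p0, p0, ((p0⊥ ⊗ p0⊥) ⊗ (p0⊥ ⊗ p0⊥))
      [⊗]  ⊢ p0, p0, (p0⊥ ⊗ p0⊥)
        [Ax]  ⊢ p0, p0⊥
        [Ax]  ⊢ p0, p0⊥
      [⊗]  ⊢ p0, p0, (p0⊥ ⊗ p0⊥)
        [Ax]  ⊢ p0, p0⊥
        [Ax]  ⊢ p0, p0⊥
  [⅋]  ⊢ p0, p0, p0, (p0 ⅋ ((p0⊥ ⊗ p0⊥) ⊗ (p0⊥ ⊗ p0⊥)))
    [⊗]  ⊢ p0, p0, p0, p0, ((p0⊥ ⊗ p0⊥) ⊗ (p0⊥ ⊗ p0⊥))
      [⊗]  ⊢ p0, p0, (p0⊥ ⊗ p0⊥)
        [Ax]  ⊢ p0, p0⊥
        [Ax]  ⊢ p0, p0⊥
      [⊗]  ⊢ p0, p0, (p0⊥ ⊗ p0⊥)
        [Ax]  ⊢ p0, p0⊥
        [Ax]  ⊢ p0, p0⊥

Result: YES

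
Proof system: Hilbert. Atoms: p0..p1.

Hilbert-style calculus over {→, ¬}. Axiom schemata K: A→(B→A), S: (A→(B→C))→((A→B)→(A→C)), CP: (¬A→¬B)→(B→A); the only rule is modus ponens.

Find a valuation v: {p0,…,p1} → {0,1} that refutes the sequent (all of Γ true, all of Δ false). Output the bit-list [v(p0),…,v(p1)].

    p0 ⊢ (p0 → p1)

Enumerate valuations to refute Γ ⊢ Δ:
  v=00: Γ:[p0=F] Δ:[(p0 → p1)=T] refutes=False
  v=01: Γ:[p0=F] Δ:[(p0 → p1)=T] refutes=False
  v=10: Γ:[p0=T] Δ:[(p0 → p1)=F] refutes=True  ← countermodel

Result: [1, 0]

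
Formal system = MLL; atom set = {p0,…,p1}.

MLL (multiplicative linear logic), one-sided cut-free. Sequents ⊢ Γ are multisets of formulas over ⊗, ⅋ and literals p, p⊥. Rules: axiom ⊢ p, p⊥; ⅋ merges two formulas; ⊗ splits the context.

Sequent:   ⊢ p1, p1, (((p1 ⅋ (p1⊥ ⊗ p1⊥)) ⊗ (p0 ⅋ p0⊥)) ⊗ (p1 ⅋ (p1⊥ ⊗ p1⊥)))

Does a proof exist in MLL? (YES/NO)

Proof tree:
[⊗]  ⊢ p1, p1, (((p1 ⅋ (p1⊥ ⊗ p1⊥)) ⊗ (p0 ⅋ p0⊥)) ⊗ (p1 ⅋ (p1⊥ ⊗ p1⊥)))
  [⊗]  ⊢ p1, ((p1 ⅋ (p1⊥ ⊗ p1⊥)) ⊗ (p0 ⅋ p0⊥))
    [⅋]  ⊢ p1, (p1 ⅋ (p1⊥ ⊗ p1⊥))
      [⊗]  ⊢ p1, p1, (p1⊥ ⊗ p1⊥)
        [Ax]  ⊢ p1, p1⊥
        [Ax]  ⊢ p1, p1⊥
    [⅋]  ⊢ (p0 ⅋ p0⊥)
      [Ax]  ⊢ p0, p0⊥
  [⅋]  ⊢ p1, (p1 ⅋ (p1⊥ ⊗ p1⊥))
    [⊗]  ⊢ p1, p1, (p1⊥ ⊗ p1⊥)
      [Ax]  ⊢ p1, p1⊥
      [Ax]  ⊢ p1, p1⊥

Result: YES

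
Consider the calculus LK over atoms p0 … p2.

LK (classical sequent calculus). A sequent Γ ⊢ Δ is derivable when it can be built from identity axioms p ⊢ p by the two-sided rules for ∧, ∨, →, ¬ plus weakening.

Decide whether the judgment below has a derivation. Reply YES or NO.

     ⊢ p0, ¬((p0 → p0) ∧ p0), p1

Proof tree:
[WR]  ⊢ p0, ¬((p0 → p0) ∧ p0), p1
  [¬R]  ⊢ p0, ¬((p0 → p0) ∧ p0)
    [∧L] ((p0 → p0) ∧ p0) ⊢ p0
      [→L] p0, (p0 → p0) ⊢ p0
        [Ax] p0 ⊢ p0
        [Ax] p0 ⊢ p0

Result: YES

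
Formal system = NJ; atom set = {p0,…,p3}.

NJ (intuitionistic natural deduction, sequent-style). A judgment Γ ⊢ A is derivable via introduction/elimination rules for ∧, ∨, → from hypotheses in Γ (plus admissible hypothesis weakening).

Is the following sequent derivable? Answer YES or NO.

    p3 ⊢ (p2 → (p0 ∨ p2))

Derivation (root first):
[Wk] p3 ⊢ (p2 → (p0 ∨ p2))
  [→I]  ⊢ (p2 → (p0 ∨ p2))
    [∨I₂] p2 ⊢ (p0 ∨ p2)
      [Ax] p2 ⊢ p2

Result: YES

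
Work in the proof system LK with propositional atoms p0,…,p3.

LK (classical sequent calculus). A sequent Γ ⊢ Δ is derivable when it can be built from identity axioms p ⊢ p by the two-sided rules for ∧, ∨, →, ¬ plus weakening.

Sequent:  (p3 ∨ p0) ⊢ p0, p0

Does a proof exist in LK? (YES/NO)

Enumerate valuations to refute Γ ⊢ Δ:
  v=0000: Γ:[(p3 ∨ p0)=F] Δ:[p0=F, p0=F] refutes=False
  v=0001: Γ:[(p3 ∨ p0)=T] Δ:[p0=F, p0=F] refutes=True  ← countermodel

Result: NO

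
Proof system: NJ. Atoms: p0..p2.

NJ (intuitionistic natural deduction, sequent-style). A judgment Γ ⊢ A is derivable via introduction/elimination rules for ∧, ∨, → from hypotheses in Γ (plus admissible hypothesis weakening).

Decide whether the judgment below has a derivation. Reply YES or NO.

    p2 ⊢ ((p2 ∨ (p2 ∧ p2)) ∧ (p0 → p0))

Proof tree:
[∧I] p2 ⊢ ((p2 ∨ (p2 ∧ p2)) ∧ (p0 → p0))
  [∨I₂] p2 ⊢ (p2 ∨ (p2 ∧ p2))
    [∧I] p2 ⊢ (p2 ∧ p2)
      [Ax] p2 ⊢ p2
      [Ax] p2 ⊢ p2
  [→I]  ⊢ (p0 → p0)
    [Ax] p0 ⊢ p0

Result: YES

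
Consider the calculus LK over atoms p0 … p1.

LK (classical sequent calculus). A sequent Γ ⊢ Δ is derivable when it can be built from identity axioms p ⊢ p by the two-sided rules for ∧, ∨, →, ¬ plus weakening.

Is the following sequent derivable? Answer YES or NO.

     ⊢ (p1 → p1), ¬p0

Derivation (root first):
[¬R]  ⊢ (p1 → p1), ¬p0
  [WL] p0 ⊢ (p1 → p1)
    [→R]  ⊢ (p1 → p1)
      [Ax] p1 ⊢ p1

Result: YES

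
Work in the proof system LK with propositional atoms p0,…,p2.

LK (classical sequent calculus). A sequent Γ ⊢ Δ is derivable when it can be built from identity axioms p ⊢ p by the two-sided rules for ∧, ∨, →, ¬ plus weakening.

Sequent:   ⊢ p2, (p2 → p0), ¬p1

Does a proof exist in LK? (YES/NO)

Proof tree:
[¬R]  ⊢ p2, (p2 → p0), ¬p1
  [→R] p1 ⊢ p2, (p2 → p0)
    [WR] p2, p1 ⊢ p2, p0
      [WL] p2, p1 ⊢ p2
        [Ax] p2 ⊢ p2

Result: YES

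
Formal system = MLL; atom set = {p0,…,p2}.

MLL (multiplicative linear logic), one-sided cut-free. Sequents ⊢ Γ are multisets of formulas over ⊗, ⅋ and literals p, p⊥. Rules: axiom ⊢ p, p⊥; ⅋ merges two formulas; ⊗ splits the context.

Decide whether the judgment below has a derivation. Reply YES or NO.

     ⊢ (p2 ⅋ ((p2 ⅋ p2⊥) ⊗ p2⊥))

Proof tree:
[⅋]  ⊢ (p2 ⅋ ((p2 ⅋ p2⊥) ⊗ p2⊥))
  [⊗]  ⊢ p2, ((p2 ⅋ p2⊥) ⊗ p2⊥)
    [⅋]  ⊢ (p2 ⅋ p2⊥)
      [Ax]  ⊢ p2, p2⊥
    [Ax]  ⊢ p2, p2⊥

Result: YES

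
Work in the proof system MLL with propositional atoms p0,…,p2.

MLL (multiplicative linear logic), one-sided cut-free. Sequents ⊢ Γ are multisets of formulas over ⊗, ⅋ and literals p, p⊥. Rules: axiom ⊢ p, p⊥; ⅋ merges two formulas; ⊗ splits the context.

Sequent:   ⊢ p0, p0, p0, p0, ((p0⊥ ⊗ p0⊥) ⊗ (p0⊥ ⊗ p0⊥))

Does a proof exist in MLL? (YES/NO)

Derivation trace:
[⊗]  ⊢ p0, p0, p0, p0, ((p0⊥ ⊗ p0⊥) ⊗ (p0⊥ ⊗ p0⊥))
  [⊗]  ⊢ p0, p0, (p0⊥ ⊗ p0⊥)
    [Ax]  ⊢ p0, p0⊥
    [Ax]  ⊢ p0, p0⊥
  [⊗]  ⊢ p0, p0, (p0⊥ ⊗ p0⊥)
    [Ax]  ⊢ p0, p0⊥
    [Ax]  ⊢ p0, p0⊥

Result: YES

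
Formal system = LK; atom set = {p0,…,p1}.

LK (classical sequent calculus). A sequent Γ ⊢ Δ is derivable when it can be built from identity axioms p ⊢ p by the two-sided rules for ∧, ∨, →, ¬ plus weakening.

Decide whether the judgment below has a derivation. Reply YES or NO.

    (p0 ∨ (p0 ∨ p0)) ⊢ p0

Derivation (root first):
[∨L] (p0 ∨ (p0 ∨ p0)) ⊢ p0
  [Ax] p0 ⊢ p0
  [∨L] (p0 ∨ p0) ⊢ p0
    [Ax] p0 ⊢ p0
    [Ax] p0 ⊢ p0

Result: YES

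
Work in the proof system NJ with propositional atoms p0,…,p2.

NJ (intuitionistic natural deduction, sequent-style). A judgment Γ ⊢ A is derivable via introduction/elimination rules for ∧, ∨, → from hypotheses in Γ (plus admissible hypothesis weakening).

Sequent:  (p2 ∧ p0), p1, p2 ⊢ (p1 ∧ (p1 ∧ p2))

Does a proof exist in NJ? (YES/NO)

Proof tree:
[∧I] (p2 ∧ p0), p1, p2 ⊢ (p1 ∧ (p1 ∧ p2))
  [Ax] p1 ⊢ p1
  [∧I] (p2 ∧ p0), p1, p2 ⊢ (p1 ∧ p2)
    [Wk] p1, (p2 ∧ p0) ⊢ p1
      [Ax] p1 ⊢ p1
    [Ax] p2 ⊢ p2

Result: YES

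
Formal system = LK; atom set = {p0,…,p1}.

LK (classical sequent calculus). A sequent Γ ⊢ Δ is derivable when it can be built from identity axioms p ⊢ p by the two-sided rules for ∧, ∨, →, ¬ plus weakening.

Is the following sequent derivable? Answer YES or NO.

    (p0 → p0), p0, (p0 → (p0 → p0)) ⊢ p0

Derivation (root first):
[→L] (p0 → p0), p0, (p0 → (p0 → p0)) ⊢ p0
  [→L] p0, (p0 → p0) ⊢ p0
    [Ax] p0 ⊢ p0
    [Ax] p0 ⊢ p0
  [→L] p0, (p0 → p0) ⊢ p0
    [Ax] p0 ⊢ p0
    [Ax] p0 ⊢ p0

Result: YES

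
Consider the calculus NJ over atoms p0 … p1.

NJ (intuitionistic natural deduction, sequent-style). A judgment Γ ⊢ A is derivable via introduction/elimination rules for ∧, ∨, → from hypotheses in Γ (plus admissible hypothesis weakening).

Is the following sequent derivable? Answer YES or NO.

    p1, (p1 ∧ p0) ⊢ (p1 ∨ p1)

Derivation (root first):
[Wk] p1, (p1 ∧ p0) ⊢ (p1 ∨ p1)
  [∨I₂] p1 ⊢ (p1 ∨ p1)
    [→E] p1 ⊢ p1
      [→I]  ⊢ (p1 → p1)
        [Ax] p1 ⊢ p1
      [Ax] p1 ⊢ p1

Result: YES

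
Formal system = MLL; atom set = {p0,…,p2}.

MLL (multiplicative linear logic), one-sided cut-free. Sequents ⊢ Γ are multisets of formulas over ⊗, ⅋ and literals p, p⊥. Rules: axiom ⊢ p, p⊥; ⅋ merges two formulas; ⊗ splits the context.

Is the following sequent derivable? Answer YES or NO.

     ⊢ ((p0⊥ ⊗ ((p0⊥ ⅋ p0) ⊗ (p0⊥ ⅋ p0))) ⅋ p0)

Derivation (root first):
[⅋]  ⊢ ((p0⊥ ⊗ ((p0⊥ ⅋ p0) ⊗ (p0⊥ ⅋ p0))) ⅋ p0)
  [⊗]  ⊢ p0, (p0⊥ ⊗ ((p0⊥ ⅋ p0) ⊗ (p0⊥ ⅋ p0)))
    [Ax]  ⊢ p0, p0⊥
    [⊗]  ⊢ ((p0⊥ ⅋ p0) ⊗ (p0⊥ ⅋ p0))
      [⅋]  ⊢ (p0⊥ ⅋ p0)
        [Ax]  ⊢ p0, p0⊥
      [⅋]  ⊢ (p0⊥ ⅋ p0)
        [Ax]  ⊢ p0, p0⊥

Result: YES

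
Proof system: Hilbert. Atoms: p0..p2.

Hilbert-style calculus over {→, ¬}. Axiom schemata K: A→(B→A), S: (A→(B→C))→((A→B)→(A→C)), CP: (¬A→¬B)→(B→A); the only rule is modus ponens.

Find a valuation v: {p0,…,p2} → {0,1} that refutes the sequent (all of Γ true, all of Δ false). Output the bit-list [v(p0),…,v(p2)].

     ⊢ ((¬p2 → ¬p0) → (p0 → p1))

Search for a countermodel by truth-table:
  v=000: Γ:[] Δ:[((¬p2 → ¬p0) → (p0 → p1))=T] refutes=False
  v=001: Γ:[] Δ:[((¬p2 → ¬p0) → (p0 → p1))=T] refutes=False
  v=010: Γ:[] Δ:[((¬p2 → ¬p0) → (p0 → p1))=T] refutes=False
  v=011: Γ:[] Δ:[((¬p2 → ¬p0) → (p0 → p1))=T] refutes=False
  v=100: Γ:[] Δ:[((¬p2 → ¬p0) → (p0 → p1))=T] refutes=False
  v=101: Γ:[] Δ:[((¬p2 → ¬p0) → (p0 → p1))=F] refutes=True  ← countermodel

Result: [1, 0, 1]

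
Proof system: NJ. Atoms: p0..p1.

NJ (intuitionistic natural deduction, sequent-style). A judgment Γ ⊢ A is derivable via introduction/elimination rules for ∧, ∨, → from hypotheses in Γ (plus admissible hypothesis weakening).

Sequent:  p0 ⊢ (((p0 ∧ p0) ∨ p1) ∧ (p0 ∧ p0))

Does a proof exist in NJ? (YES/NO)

Proof tree:
[∧I] p0 ⊢ (((p0 ∧ p0) ∨ p1) ∧ (p0 ∧ p0))
  [∨I₁] p0 ⊢ ((p0 ∧ p0) ∨ p1)
    [∧I] p0 ⊢ (p0 ∧ p0)
      [Ax] p0 ⊢ p0
      [Ax] p0 ⊢ p0
  [∧I] p0 ⊢ (p0 ∧ p0)
    [Ax] p0 ⊢ p0
    [Ax] p0 ⊢ p0

Result: YES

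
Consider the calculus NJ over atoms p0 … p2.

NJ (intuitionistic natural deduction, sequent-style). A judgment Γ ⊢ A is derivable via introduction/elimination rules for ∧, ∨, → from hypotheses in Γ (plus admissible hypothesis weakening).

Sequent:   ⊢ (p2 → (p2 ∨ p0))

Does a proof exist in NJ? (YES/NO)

Proof tree:
[→I]  ⊢ (p2 → (p2 ∨ p0))
  [∨I₁] p2 ⊢ (p2 ∨ p0)
    [Ax] p2 ⊢ p2

Result: YES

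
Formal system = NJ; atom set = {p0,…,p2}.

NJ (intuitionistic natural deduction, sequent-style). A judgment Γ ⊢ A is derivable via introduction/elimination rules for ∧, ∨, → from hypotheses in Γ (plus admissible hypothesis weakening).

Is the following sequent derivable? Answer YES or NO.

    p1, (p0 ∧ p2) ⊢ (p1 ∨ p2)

Derivation trace:
[Wk] p1, (p0 ∧ p2) ⊢ (p1 ∨ p2)
  [∨I₁] p1 ⊢ (p1 ∨ p2)
    [Ax] p1 ⊢ p1

Result: YES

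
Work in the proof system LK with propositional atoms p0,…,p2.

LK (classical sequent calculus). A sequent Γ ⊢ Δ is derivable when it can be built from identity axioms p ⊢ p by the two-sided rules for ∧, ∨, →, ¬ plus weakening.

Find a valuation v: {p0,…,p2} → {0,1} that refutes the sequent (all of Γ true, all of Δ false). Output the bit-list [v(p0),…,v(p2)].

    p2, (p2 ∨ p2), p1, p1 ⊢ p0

Truth-table refutation:
  v=000: Γ:[p2=F, (p2 ∨ p2)=F, p1=F, p1=F] Δ:[p0=F] refutes=False
  v=001: Γ:[p2=T, (p2 ∨ p2)=T, p1=F, p1=F] Δ:[p0=F] refutes=False
  v=010: Γ:[p2=F, (p2 ∨ p2)=F, p1=T, p1=T] Δ:[p0=F] refutes=False
  v=011: Γ:[p2=T, (p2 ∨ p2)=T, p1=T, p1=T] Δ:[p0=F] refutes=True  ← countermodel

Result: [0, 1, 1]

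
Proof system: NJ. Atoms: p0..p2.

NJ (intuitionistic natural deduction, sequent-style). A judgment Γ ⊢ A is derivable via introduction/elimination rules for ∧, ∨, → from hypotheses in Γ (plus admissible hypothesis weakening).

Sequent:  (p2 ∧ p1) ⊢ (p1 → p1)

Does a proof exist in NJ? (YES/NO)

Derivation (root first):
[Wk] (p2 ∧ p1) ⊢ (p1 → p1)
  [→I]  ⊢ (p1 → p1)
    [Ax] p1 ⊢ p1

Result: YES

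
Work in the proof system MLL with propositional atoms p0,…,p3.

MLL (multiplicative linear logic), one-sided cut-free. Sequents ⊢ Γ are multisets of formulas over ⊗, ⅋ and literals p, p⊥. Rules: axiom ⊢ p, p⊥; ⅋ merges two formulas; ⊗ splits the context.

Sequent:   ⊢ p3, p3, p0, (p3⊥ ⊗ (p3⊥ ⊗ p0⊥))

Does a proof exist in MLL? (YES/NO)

Derivation (root first):
[⊗]  ⊢ p3, p3, p0, (p3⊥ ⊗ (p3⊥ ⊗ p0⊥))
  [Ax]  ⊢ p3, p3⊥
  [⊗]  ⊢ p3, p0, (p3⊥ ⊗ p0⊥)
    [Ax]  ⊢ p3, p3⊥
    [Ax]  ⊢ p0, p0⊥

Result: YES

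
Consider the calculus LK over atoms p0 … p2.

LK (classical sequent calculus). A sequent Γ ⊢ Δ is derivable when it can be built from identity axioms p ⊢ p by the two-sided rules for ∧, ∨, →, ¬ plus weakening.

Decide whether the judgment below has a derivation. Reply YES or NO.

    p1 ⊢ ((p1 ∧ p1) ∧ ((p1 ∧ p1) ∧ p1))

Derivation (root first):
[∧R] p1 ⊢ ((p1 ∧ p1) ∧ ((p1 ∧ p1) ∧ p1))
  [∧R] p1 ⊢ (p1 ∧ p1)
    [Ax] p1 ⊢ p1
    [Ax] p1 ⊢ p1
  [∧R] p1 ⊢ ((p1 ∧ p1) ∧ p1)
    [∧R] p1 ⊢ (p1 ∧ p1)
      [Ax] p1 ⊢ p1
      [Ax] p1 ⊢ p1
    [Ax] p1 ⊢ p1

Result: YES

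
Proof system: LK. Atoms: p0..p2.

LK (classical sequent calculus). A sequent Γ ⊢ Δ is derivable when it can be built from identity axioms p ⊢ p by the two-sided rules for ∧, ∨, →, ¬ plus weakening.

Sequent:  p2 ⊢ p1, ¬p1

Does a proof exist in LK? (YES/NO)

Derivation trace:
[WL] p2 ⊢ p1, ¬p1
  [¬R]  ⊢ p1, ¬p1
    [Ax] p1 ⊢ p1

Result: YES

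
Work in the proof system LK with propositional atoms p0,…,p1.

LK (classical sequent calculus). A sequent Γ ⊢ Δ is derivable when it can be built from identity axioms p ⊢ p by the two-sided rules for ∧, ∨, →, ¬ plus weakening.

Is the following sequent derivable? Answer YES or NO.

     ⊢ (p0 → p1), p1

Search for a countermodel by truth-table:
  v=00: Γ:[] Δ:[(p0 → p1)=T, p1=F] refutes=False
  v=01: Γ:[] Δ:[(p0 → p1)=T, p1=T] refutes=False
  v=10: Γ:[] Δ:[(p0 → p1)=F, p1=F] refutes=True  ← countermodel

Result: NO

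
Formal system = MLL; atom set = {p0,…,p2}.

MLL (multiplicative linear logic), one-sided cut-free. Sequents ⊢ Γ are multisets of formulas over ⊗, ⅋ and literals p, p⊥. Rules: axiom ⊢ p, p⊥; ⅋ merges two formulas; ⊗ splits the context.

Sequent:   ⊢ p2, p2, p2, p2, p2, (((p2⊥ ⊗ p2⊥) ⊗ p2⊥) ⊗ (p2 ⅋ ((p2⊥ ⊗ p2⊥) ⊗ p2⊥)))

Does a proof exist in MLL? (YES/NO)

Derivation trace:
[⊗]  ⊢ p2, p2, p2, p2, p2, (((p2⊥ ⊗ p2⊥) ⊗ p2⊥) ⊗ (p2 ⅋ ((p2⊥ ⊗ p2⊥) ⊗ p2⊥)))
  [⊗]  ⊢ p2, p2, p2, ((p2⊥ ⊗ p2⊥) ⊗ p2⊥)
    [⊗]  ⊢ p2, p2, (p2⊥ ⊗ p2⊥)
      [Ax]  ⊢ p2, p2⊥
      [Ax]  ⊢ p2, p2⊥
    [Ax]  ⊢ p2, p2⊥
  [⅋]  ⊢ p2, p2, (p2 ⅋ ((p2⊥ ⊗ p2⊥) ⊗ p2⊥))
    [⊗]  ⊢ p2, p2, p2, ((p2⊥ ⊗ p2⊥) ⊗ p2⊥)
      [⊗]  ⊢ p2, p2, (p2⊥ ⊗ p2⊥)
        [Ax]  ⊢ p2, p2⊥
        [Ax]  ⊢ p2, p2⊥
      [Ax]  ⊢ p2, p2⊥

Result: YES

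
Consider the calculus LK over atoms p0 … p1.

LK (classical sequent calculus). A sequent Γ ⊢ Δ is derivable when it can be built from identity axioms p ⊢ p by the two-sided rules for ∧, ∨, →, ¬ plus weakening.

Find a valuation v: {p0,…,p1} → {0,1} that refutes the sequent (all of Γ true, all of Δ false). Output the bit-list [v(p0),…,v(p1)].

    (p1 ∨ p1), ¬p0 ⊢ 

Enumerate valuations to refute Γ ⊢ Δ:
  v=00: Γ:[(p1 ∨ p1)=F, ¬p0=T] Δ:[] refutes=False
  v=01: Γ:[(p1 ∨ p1)=T, ¬p0=T] Δ:[] refutes=True  ← countermodel

Result: [0, 1]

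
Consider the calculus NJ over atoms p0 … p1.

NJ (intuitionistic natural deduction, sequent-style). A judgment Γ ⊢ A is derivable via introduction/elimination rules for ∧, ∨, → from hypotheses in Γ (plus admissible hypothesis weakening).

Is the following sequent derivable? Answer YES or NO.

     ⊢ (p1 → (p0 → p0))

Derivation trace:
[→I]  ⊢ (p1 → (p0 → p0))
  [Wk] p1 ⊢ (p0 → p0)
    [→I]  ⊢ (p0 → p0)
      [Ax] p0 ⊢ p0

Result: YES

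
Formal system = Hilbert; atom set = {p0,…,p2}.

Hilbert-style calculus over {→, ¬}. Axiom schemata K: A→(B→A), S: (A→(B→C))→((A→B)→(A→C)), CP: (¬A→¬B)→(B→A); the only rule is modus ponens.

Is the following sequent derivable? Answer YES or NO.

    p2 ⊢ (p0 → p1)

Enumerate valuations to refute Γ ⊢ Δ:
  v=000: Γ:[p2=F] Δ:[(p0 → p1)=T] refutes=False
  v=001: Γ:[p2=T] Δ:[(p0 → p1)=T] refutes=False
  v=010: Γ:[p2=F] Δ:[(p0 → p1)=T] refutes=False
  v=011: Γ:[p2=T] Δ:[(p0 → p1)=T] refutes=False
  v=100: Γ:[p2=F] Δ:[(p0 → p1)=F] refutes=False
  v=101: Γ:[p2=T] Δ:[(p0 → p1)=F] refutes=True  ← countermodel

Result: NO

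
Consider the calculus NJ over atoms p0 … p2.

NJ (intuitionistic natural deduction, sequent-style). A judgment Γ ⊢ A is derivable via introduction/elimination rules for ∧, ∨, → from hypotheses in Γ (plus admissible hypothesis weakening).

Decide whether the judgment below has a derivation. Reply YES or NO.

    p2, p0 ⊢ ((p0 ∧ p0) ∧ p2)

Proof tree:
[∧I] p2, p0 ⊢ ((p0 ∧ p0) ∧ p2)
  [∧I] p0 ⊢ (p0 ∧ p0)
    [Ax] p0 ⊢ p0
    [Ax] p0 ⊢ p0
  [Ax] p2 ⊢ p2

Result: YES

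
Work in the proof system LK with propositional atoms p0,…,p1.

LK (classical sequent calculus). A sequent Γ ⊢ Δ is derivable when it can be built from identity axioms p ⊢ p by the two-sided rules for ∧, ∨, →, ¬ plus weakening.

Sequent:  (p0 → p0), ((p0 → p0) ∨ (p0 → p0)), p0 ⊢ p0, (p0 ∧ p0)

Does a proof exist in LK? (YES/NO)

Derivation trace:
[∧R] (p0 → p0), ((p0 → p0) ∨ (p0 → p0)), p0 ⊢ p0, (p0 ∧ p0)
  [∨L] p0, ((p0 → p0) ∨ (p0 → p0)) ⊢ p0
    [WR] p0, (p0 → p0) ⊢ p0, p0
      [→L] p0, (p0 → p0) ⊢ p0
        [Ax] p0 ⊢ p0
        [Ax] p0 ⊢ p0
    [→L] p0, (p0 → p0) ⊢ p0
      [Ax] p0 ⊢ p0
      [Ax] p0 ⊢ p0
  [WR] p0, (p0 → p0) ⊢ p0, p0
    [→L] p0, (p0 → p0) ⊢ p0
      [Ax] p0 ⊢ p0
      [Ax] p0 ⊢ p0

Result: YES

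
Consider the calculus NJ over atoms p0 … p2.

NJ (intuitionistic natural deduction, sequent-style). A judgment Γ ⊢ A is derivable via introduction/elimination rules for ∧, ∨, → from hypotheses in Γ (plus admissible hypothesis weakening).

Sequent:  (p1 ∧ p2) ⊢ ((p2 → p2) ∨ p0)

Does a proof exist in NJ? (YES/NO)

Derivation (root first):
[∨I₁] (p1 ∧ p2) ⊢ ((p2 → p2) ∨ p0)
  [→I] (p1 ∧ p2) ⊢ (p2 → p2)
    [Wk] p2, (p1 ∧ p2) ⊢ p2
      [Ax] p2 ⊢ p2

Result: YES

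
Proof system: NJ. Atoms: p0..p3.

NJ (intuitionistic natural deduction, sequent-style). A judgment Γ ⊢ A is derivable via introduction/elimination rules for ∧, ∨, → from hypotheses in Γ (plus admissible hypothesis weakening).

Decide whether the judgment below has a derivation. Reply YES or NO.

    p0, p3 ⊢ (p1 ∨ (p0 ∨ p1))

Derivation (root first):
[∨I₂] p0, p3 ⊢ (p1 ∨ (p0 ∨ p1))
  [∨I₁] p0, p3 ⊢ (p0 ∨ p1)
    [Wk] p0, p3 ⊢ p0
      [Ax] p0 ⊢ p0

Result: YES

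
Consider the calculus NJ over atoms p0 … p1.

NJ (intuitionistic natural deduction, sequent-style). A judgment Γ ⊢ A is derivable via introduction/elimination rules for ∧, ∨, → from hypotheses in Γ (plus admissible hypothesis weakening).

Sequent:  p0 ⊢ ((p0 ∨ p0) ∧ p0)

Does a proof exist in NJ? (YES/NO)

Proof tree:
[∧I] p0 ⊢ ((p0 ∨ p0) ∧ p0)
  [∨I₂] p0 ⊢ (p0 ∨ p0)
    [Ax] p0 ⊢ p0
  [Ax] p0 ⊢ p0

Result: YES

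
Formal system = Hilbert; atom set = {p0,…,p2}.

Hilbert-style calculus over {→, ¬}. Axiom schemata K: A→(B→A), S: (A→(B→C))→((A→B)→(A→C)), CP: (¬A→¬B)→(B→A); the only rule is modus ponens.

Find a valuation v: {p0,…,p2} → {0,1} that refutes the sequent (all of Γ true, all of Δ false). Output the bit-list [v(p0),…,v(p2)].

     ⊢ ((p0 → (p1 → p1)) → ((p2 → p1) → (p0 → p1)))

Truth-table refutation:
  v=000: Γ:[] Δ:[((p0 → (p1 → p1)) → ((p2 → p1) → (p0 → p1)))=T] refutes=False
  v=001: Γ:[] Δ:[((p0 → (p1 → p1)) → ((p2 → p1) → (p0 → p1)))=T] refutes=False
  v=010: Γ:[] Δ:[((p0 → (p1 → p1)) → ((p2 → p1) → (p0 → p1)))=T] refutes=False
  v=011: Γ:[] Δ:[((p0 → (p1 → p1)) → ((p2 → p1) → (p0 → p1)))=T] refutes=False
  v=100: Γ:[] Δ:[((p0 → (p1 → p1)) → ((p2 → p1) → (p0 → p1)))=F] refutes=True  ← countermodel

Result: [1, 0, 0]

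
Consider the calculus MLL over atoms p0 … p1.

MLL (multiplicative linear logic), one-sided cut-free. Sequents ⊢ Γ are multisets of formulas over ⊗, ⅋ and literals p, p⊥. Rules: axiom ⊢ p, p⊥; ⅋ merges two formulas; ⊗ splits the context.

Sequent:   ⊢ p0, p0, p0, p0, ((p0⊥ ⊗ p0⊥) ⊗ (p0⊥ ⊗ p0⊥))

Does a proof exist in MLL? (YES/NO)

Derivation (root first):
[⊗]  ⊢ p0, p0, p0, p0, ((p0⊥ ⊗ p0⊥) ⊗ (p0⊥ ⊗ p0⊥))
  [⊗]  ⊢ p0, p0, (p0⊥ ⊗ p0⊥)
    [Ax]  ⊢ p0, p0⊥
    [Ax]  ⊢ p0, p0⊥
  [⊗]  ⊢ p0, p0, (p0⊥ ⊗ p0⊥)
    [Ax]  ⊢ p0, p0⊥
    [Ax]  ⊢ p0, p0⊥

Result: YES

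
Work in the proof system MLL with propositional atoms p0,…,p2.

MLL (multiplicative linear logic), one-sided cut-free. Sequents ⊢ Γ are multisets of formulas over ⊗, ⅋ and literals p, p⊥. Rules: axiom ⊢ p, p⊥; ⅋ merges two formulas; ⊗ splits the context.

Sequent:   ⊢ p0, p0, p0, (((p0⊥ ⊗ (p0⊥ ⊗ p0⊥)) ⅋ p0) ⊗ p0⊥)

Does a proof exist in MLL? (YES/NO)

Derivation trace:
[⊗]  ⊢ p0, p0, p0, (((p0⊥ ⊗ (p0⊥ ⊗ p0⊥)) ⅋ p0) ⊗ p0⊥)
  [⅋]  ⊢ p0, p0, ((p0⊥ ⊗ (p0⊥ ⊗ p0⊥)) ⅋ p0)
    [⊗]  ⊢ p0, p0, p0, (p0⊥ ⊗ (p0⊥ ⊗ p0⊥))
      [Ax]  ⊢ p0, p0⊥
      [⊗]  ⊢ p0, p0, (p0⊥ ⊗ p0⊥)
        [Ax]  ⊢ p0, p0⊥
        [Ax]  ⊢ p0, p0⊥
  [Ax]  ⊢ p0, p0⊥

Result: YES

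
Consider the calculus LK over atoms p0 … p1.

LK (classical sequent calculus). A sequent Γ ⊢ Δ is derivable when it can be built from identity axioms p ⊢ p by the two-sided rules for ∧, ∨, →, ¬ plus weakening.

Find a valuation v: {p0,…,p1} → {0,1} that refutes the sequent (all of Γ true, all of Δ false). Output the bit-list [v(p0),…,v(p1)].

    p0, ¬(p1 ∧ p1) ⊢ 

Truth-table refutation:
  v=00: Γ:[p0=F, ¬(p1 ∧ p1)=T] Δ:[] refutes=False
  v=01: Γ:[p0=F, ¬(p1 ∧ p1)=F] Δ:[] refutes=False
  v=10: Γ:[p0=T, ¬(p1 ∧ p1)=T] Δ:[] refutes=True  ← countermodel

Result: [1, 0]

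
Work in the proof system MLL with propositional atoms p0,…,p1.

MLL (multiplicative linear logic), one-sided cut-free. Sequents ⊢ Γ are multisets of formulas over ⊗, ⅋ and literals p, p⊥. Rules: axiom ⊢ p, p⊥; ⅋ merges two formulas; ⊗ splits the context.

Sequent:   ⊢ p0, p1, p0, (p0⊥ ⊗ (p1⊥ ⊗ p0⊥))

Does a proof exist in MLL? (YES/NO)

Proof tree:
[⊗]  ⊢ p0, p1, p0, (p0⊥ ⊗ (p1⊥ ⊗ p0⊥))
  [Ax]  ⊢ p0, p0⊥
  [⊗]  ⊢ p1, p0, (p1⊥ ⊗ p0⊥)
    [Ax]  ⊢ p1, p1⊥
    [Ax]  ⊢ p0, p0⊥

Result: YES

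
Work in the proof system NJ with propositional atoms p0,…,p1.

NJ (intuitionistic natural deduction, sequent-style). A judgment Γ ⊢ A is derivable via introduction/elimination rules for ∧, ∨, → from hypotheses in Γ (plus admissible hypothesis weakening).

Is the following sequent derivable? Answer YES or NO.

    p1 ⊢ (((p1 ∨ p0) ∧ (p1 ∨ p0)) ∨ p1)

Derivation trace:
[∨I₁] p1 ⊢ (((p1 ∨ p0) ∧ (p1 ∨ p0)) ∨ p1)
  [∧I] p1 ⊢ ((p1 ∨ p0) ∧ (p1 ∨ p0))
    [∨I₁] p1 ⊢ (p1 ∨ p0)
      [Ax] p1 ⊢ p1
    [∨I₁] p1 ⊢ (p1 ∨ p0)
      [Ax] p1 ⊢ p1

Result: YES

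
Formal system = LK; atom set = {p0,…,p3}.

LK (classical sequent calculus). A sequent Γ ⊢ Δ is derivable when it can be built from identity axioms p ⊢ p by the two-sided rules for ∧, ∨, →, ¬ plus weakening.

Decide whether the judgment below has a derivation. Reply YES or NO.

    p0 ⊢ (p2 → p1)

Search for a countermodel by truth-table:
  v=0000: Γ:[p0=F] Δ:[(p2 → p1)=T] refutes=False
  v=0001: Γ:[p0=F] Δ:[(p2 → p1)=T] refutes=False
  v=0010: Γ:[p0=F] Δ:[(p2 → p1)=F] refutes=False
  v=0011: Γ:[p0=F] Δ:[(p2 → p1)=F] refutes=False
  v=0100: Γ:[p0=F] Δ:[(p2 → p1)=T] refutes=False
  v=0101: Γ:[p0=F] Δ:[(p2 → p1)=T] refutes=False
  v=0110: Γ:[p0=F] Δ:[(p2 → p1)=T] refutes=False
  v=0111: Γ:[p0=F] Δ:[(p2 → p1)=T] refutes=False
  v=1000: Γ:[p0=T] Δ:[(p2 → p1)=T] refutes=False
  v=1001: Γ:[p0=T] Δ:[(p2 → p1)=T] refutes=False
  v=1010: Γ:[p0=T] Δ:[(p2 → p1)=F] refutes=True  ← countermodel

Result: NO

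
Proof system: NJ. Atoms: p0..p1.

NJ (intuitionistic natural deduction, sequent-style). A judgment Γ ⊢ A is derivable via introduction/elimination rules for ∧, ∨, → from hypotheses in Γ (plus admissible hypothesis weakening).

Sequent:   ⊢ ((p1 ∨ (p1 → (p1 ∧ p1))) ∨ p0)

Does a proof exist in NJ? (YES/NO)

Proof tree:
[∨I₁]  ⊢ ((p1 ∨ (p1 → (p1 ∧ p1))) ∨ p0)
  [∨I₂]  ⊢ (p1 ∨ (p1 → (p1 ∧ p1)))
    [→I]  ⊢ (p1 → (p1 ∧ p1))
      [∧I] p1 ⊢ (p1 ∧ p1)
        [Ax] p1 ⊢ p1
        [Ax] p1 ⊢ p1

Result: YES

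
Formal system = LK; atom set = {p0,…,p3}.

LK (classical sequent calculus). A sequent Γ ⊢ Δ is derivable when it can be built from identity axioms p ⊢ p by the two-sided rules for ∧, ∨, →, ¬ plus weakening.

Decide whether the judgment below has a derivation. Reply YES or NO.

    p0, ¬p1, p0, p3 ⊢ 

Truth-table refutation:
  v=0000: Γ:[p0=F, ¬p1=T, p0=F, p3=F] Δ:[] refutes=False
  v=0001: Γ:[p0=F, ¬p1=T, p0=F, p3=T] Δ:[] refutes=False
  v=0010: Γ:[p0=F, ¬p1=T, p0=F, p3=F] Δ:[] refutes=False
  v=0011: Γ:[p0=F, ¬p1=T, p0=F, p3=T] Δ:[] refutes=False
  v=0100: Γ:[p0=F, ¬p1=F, p0=F, p3=F] Δ:[] refutes=False
  v=0101: Γ:[p0=F, ¬p1=F, p0=F, p3=T] Δ:[] refutes=False
  v=0110: Γ:[p0=F, ¬p1=F, p0=F, p3=F] Δ:[] refutes=False
  v=0111: Γ:[p0=F, ¬p1=F, p0=F, p3=T] Δ:[] refutes=False
  v=1000: Γ:[p0=T, ¬p1=T, p0=T, p3=F] Δ:[] refutes=False
  v=1001: Γ:[p0=T, ¬p1=T, p0=T, p3=T] Δ:[] refutes=True  ← countermodel

Result: NO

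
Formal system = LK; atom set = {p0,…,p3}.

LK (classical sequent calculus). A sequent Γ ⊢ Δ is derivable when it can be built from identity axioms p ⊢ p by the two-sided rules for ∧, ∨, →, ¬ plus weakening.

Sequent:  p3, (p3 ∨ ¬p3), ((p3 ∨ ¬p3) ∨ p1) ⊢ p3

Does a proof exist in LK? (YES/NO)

Proof tree:
[∨L] p3, (p3 ∨ ¬p3), ((p3 ∨ ¬p3) ∨ p1) ⊢ p3
  [∨L] p3, (p3 ∨ ¬p3) ⊢ p3
    [Ax] p3 ⊢ p3
    [¬L] p3, ¬p3 ⊢ 
      [Ax] p3 ⊢ p3
  [WL] p3, (p3 ∨ ¬p3), p1 ⊢ p3
    [∨L] p3, (p3 ∨ ¬p3) ⊢ p3
      [Ax] p3 ⊢ p3
      [¬L] p3, ¬p3 ⊢ 
        [Ax] p3 ⊢ p3

Result: YES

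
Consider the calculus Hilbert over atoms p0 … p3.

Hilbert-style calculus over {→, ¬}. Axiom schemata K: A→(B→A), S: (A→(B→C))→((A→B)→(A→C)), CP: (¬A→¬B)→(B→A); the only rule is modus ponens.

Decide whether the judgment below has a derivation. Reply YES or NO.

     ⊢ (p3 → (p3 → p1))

Truth-table refutation:
  v=0000: Γ:[] Δ:[(p3 → (p3 → p1))=T] refutes=False
  v=0001: Γ:[] Δ:[(p3 → (p3 → p1))=F] refutes=True  ← countermodel

Result: NO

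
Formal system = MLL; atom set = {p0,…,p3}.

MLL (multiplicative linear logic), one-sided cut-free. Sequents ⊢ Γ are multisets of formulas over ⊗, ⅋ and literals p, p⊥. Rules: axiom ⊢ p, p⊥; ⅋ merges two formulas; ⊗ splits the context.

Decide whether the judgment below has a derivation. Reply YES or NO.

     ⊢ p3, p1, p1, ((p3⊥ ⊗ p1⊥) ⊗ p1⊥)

Derivation trace:
[⊗]  ⊢ p3, p1, p1, ((p3⊥ ⊗ p1⊥) ⊗ p1⊥)
  [⊗]  ⊢ p3, p1, (p3⊥ ⊗ p1⊥)
    [Ax]  ⊢ p3, p3⊥
    [Ax]  ⊢ p1, p1⊥
  [Ax]  ⊢ p1, p1⊥

Result: YES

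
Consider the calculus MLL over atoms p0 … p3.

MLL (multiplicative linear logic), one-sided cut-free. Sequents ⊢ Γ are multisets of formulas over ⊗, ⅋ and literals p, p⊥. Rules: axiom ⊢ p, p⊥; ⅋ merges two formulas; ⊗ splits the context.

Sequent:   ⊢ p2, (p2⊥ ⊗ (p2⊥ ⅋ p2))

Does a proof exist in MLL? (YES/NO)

Derivation trace:
[⊗]  ⊢ p2, (p2⊥ ⊗ (p2⊥ ⅋ p2))
  [Ax]  ⊢ p2, p2⊥
  [⅋]  ⊢ (p2⊥ ⅋ p2)
    [Ax]  ⊢ p2, p2⊥

Result: YES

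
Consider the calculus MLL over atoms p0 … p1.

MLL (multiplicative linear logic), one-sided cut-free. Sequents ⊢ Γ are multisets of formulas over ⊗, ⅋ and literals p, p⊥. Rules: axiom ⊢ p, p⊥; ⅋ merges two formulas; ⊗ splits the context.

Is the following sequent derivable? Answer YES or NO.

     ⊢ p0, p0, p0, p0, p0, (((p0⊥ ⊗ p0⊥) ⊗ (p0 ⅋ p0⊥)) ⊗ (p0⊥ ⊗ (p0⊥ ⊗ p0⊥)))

Derivation trace:
[⊗]  ⊢ p0, p0, p0, p0, p0, (((p0⊥ ⊗ p0⊥) ⊗ (p0 ⅋ p0⊥)) ⊗ (p0⊥ ⊗ (p0⊥ ⊗ p0⊥)))
  [⊗]  ⊢ p0, p0, ((p0⊥ ⊗ p0⊥) ⊗ (p0 ⅋ p0⊥))
    [⊗]  ⊢ p0, p0, (p0⊥ ⊗ p0⊥)
      [Ax]  ⊢ p0, p0⊥
      [Ax]  ⊢ p0, p0⊥
    [⅋]  ⊢ (p0 ⅋ p0⊥)
      [Ax]  ⊢ p0, p0⊥
  [⊗]  ⊢ p0, p0, p0, (p0⊥ ⊗ (p0⊥ ⊗ p0⊥))
    [Ax]  ⊢ p0, p0⊥
    [⊗]  ⊢ p0, p0, (p0⊥ ⊗ p0⊥)
      [Ax]  ⊢ p0, p0⊥
      [Ax]  ⊢ p0, p0⊥

Result: YES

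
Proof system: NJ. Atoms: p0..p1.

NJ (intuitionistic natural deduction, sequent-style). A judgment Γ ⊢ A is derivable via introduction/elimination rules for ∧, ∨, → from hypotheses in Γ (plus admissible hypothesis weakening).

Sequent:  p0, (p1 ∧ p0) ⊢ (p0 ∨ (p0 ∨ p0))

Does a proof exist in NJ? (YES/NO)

Derivation (root first):
[∨I₂] p0, (p1 ∧ p0) ⊢ (p0 ∨ (p0 ∨ p0))
  [Wk] p0, (p1 ∧ p0) ⊢ (p0 ∨ p0)
    [∨I₂] p0 ⊢ (p0 ∨ p0)
      [Ax] p0 ⊢ p0

Result: YES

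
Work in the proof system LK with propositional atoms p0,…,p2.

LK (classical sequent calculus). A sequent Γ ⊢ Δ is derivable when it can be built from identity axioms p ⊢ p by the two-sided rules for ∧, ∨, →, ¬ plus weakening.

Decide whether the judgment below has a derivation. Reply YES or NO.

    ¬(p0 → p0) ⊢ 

Derivation (root first):
[¬L] ¬(p0 → p0) ⊢ 
  [→R]  ⊢ (p0 → p0)
    [Ax] p0 ⊢ p0

Result: YES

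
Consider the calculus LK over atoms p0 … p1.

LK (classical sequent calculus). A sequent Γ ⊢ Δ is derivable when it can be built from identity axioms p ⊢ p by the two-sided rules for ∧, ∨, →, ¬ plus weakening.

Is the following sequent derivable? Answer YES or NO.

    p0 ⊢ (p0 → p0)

Derivation (root first):
[WL] p0 ⊢ (p0 → p0)
  [→R]  ⊢ (p0 → p0)
    [Ax] p0 ⊢ p0

Result: YES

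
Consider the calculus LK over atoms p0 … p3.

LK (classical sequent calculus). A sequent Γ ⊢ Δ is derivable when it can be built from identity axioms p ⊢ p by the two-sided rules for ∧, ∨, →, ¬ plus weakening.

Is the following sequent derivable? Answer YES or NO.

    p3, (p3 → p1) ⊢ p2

Search for a countermodel by truth-table:
  v=0000: Γ:[p3=F, (p3 → p1)=T] Δ:[p2=F] refutes=False
  v=0001: Γ:[p3=T, (p3 → p1)=F] Δ:[p2=F] refutes=False
  v=0010: Γ:[p3=F, (p3 → p1)=T] Δ:[p2=T] refutes=False
  v=0011: Γ:[p3=T, (p3 → p1)=F] Δ:[p2=T] refutes=False
  v=0100: Γ:[p3=F, (p3 → p1)=T] Δ:[p2=F] refutes=False
  v=0101: Γ:[p3=T, (p3 → p1)=T] Δ:[p2=F] refutes=True  ← countermodel

Result: NO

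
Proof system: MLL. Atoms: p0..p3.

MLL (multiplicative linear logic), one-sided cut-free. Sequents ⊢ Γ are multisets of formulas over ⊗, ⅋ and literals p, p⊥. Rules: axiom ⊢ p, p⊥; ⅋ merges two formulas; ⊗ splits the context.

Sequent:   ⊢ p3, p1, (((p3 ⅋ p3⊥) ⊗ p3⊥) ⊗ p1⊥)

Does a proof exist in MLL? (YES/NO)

Derivation trace:
[⊗]  ⊢ p3, p1, (((p3 ⅋ p3⊥) ⊗ p3⊥) ⊗ p1⊥)
  [⊗]  ⊢ p3, ((p3 ⅋ p3⊥) ⊗ p3⊥)
    [⅋]  ⊢ (p3 ⅋ p3⊥)
      [Ax]  ⊢ p3, p3⊥
    [Ax]  ⊢ p3, p3⊥
  [Ax]  ⊢ p1, p1⊥

Result: YES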